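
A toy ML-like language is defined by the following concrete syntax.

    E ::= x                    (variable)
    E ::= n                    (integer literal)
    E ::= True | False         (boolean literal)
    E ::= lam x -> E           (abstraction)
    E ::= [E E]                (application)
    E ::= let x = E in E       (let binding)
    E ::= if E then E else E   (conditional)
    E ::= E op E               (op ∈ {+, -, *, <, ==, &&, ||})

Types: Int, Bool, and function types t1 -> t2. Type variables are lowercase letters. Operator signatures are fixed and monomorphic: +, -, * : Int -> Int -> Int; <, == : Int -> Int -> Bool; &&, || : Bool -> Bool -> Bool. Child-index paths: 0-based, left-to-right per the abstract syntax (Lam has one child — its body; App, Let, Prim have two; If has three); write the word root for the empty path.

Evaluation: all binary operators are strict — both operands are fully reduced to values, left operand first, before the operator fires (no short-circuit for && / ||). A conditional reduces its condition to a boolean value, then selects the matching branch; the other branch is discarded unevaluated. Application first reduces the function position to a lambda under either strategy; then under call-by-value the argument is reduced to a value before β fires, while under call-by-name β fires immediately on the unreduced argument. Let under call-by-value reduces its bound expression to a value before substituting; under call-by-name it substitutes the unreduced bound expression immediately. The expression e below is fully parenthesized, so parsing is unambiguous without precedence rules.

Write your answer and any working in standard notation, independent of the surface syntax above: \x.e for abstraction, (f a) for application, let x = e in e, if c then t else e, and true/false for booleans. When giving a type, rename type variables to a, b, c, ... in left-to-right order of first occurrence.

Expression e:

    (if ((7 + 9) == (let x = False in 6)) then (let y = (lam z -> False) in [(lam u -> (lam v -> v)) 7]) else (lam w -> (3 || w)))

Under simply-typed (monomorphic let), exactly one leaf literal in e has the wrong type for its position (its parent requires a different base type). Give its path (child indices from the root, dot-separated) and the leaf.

Derivation:
  unify Int ~ Int
  unify Int ~ Int
  unify Int ~ Int
let x : Bool
  unify Int ~ Int
  unify Bool ~ Bool
\z._ : a -> Bool
let y : a -> Bool
v : c
\v._ : c -> c
\u._ : b -> c -> c
  unify b -> c -> c ~ Int -> d
  unify b ~ Int
  unify c -> c ~ d
_ _ : c -> c
  unify Int ~ Bool
  FAIL: mismatch Int ~ Bool

Answer: 2.0.0 : 3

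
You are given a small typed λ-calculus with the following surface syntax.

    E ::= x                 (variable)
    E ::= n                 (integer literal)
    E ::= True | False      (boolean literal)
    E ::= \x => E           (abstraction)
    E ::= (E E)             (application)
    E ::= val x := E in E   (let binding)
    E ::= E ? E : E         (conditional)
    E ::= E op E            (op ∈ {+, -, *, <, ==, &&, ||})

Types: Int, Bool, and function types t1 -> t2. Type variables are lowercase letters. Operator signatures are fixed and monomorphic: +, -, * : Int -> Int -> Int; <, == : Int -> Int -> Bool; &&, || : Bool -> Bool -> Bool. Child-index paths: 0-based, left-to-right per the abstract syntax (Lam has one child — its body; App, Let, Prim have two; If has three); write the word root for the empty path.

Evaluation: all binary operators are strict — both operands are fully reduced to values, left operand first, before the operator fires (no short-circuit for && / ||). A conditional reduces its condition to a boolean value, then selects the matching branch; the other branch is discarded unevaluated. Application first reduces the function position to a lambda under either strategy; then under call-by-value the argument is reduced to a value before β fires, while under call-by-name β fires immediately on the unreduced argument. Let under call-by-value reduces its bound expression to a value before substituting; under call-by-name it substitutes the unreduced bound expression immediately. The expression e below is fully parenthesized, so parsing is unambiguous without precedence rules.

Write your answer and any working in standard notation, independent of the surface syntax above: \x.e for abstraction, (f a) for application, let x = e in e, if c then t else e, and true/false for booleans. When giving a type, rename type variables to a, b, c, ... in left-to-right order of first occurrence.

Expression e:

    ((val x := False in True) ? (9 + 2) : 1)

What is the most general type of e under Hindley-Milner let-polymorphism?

Working:
let x : Bool
  unify Bool ~ Bool
  unify Int ~ Int
  unify Int ~ Int
  unify Int ~ Int

Answer: Int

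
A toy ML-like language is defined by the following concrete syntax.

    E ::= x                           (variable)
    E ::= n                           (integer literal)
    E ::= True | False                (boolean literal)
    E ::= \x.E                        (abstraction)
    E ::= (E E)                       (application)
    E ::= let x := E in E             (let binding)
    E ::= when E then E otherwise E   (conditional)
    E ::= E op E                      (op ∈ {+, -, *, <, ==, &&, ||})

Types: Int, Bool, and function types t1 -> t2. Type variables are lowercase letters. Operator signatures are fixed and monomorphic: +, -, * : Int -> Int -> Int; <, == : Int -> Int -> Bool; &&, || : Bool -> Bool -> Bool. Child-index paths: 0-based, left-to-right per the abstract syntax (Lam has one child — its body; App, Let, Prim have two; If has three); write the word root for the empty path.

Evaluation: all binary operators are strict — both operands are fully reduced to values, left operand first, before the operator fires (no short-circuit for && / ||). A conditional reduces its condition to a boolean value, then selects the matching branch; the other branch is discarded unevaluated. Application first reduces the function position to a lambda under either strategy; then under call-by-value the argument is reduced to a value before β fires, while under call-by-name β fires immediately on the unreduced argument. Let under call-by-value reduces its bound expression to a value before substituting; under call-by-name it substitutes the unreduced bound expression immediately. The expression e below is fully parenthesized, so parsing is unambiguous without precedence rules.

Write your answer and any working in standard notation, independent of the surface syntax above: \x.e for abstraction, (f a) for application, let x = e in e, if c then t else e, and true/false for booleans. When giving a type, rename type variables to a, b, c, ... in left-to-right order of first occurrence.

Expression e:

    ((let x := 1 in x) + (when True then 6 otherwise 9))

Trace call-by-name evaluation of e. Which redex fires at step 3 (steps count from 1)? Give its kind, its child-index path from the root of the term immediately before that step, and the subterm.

Trace:
step 0: ((let x = 1 in x) + (if true then 6 else 9))
step 1: [let@0] (1 + (if true then 6 else 9))
step 2: [if@1] (1 + 6)
step 3: [delta@root] 7

Answer: delta at root : (1 + 6)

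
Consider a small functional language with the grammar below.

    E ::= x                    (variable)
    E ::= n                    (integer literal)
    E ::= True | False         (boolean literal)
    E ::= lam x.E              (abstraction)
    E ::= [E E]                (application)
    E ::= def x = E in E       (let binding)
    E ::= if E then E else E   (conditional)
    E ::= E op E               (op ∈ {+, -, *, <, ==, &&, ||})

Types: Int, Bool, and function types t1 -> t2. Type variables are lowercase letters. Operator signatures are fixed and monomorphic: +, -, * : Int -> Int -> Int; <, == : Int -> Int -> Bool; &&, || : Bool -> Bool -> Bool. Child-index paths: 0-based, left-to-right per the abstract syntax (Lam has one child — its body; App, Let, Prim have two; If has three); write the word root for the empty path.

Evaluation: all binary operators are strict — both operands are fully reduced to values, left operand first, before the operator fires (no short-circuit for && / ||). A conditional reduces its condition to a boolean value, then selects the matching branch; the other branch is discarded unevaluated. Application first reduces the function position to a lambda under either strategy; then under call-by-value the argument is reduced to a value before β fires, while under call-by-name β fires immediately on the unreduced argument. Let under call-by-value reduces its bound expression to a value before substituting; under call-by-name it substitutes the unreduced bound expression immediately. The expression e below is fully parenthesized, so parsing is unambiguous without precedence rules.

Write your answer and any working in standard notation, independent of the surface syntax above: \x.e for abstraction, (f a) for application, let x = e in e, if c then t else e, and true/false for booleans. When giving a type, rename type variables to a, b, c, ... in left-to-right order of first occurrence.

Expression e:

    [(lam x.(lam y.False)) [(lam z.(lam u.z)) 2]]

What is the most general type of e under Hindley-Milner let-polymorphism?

Answer: a -> Bool

Trace:
\y._ : b -> Bool
\x._ : a -> b -> Bool
z : c
\u._ : d -> c
\z._ : c -> d -> c
  unify c -> d -> c ~ Int -> e
  unify c ~ Int
  unify d -> Int ~ e
_ _ : d -> Int
  unify a -> b -> Bool ~ (d -> Int) -> f
  unify a ~ d -> Int
  unify b -> Bool ~ f
_ _ : b -> Bool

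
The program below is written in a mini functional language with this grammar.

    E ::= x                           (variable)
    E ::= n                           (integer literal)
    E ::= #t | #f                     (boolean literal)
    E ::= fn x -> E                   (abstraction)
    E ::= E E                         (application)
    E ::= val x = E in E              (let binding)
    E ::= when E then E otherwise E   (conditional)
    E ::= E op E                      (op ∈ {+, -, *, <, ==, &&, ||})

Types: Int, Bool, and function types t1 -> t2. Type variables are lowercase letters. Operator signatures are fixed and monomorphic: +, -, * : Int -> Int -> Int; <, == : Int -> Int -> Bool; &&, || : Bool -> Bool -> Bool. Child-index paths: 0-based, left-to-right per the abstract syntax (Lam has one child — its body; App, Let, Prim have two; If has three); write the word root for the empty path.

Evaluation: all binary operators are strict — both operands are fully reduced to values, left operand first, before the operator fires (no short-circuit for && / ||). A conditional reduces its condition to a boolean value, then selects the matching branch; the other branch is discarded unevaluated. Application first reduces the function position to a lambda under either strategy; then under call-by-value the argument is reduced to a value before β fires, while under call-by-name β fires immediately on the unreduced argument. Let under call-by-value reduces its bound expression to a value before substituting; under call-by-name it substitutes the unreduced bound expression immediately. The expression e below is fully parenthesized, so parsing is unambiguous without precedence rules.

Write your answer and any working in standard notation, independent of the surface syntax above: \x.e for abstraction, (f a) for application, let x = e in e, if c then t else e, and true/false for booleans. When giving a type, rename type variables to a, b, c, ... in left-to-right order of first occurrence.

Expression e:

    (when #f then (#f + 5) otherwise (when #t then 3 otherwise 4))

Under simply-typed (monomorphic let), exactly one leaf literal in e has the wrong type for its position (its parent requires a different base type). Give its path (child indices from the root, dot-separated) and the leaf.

Answer: 1.0 : false

Derivation:
  unify Bool ~ Bool
  unify Bool ~ Int
  FAIL: mismatch Bool ~ Int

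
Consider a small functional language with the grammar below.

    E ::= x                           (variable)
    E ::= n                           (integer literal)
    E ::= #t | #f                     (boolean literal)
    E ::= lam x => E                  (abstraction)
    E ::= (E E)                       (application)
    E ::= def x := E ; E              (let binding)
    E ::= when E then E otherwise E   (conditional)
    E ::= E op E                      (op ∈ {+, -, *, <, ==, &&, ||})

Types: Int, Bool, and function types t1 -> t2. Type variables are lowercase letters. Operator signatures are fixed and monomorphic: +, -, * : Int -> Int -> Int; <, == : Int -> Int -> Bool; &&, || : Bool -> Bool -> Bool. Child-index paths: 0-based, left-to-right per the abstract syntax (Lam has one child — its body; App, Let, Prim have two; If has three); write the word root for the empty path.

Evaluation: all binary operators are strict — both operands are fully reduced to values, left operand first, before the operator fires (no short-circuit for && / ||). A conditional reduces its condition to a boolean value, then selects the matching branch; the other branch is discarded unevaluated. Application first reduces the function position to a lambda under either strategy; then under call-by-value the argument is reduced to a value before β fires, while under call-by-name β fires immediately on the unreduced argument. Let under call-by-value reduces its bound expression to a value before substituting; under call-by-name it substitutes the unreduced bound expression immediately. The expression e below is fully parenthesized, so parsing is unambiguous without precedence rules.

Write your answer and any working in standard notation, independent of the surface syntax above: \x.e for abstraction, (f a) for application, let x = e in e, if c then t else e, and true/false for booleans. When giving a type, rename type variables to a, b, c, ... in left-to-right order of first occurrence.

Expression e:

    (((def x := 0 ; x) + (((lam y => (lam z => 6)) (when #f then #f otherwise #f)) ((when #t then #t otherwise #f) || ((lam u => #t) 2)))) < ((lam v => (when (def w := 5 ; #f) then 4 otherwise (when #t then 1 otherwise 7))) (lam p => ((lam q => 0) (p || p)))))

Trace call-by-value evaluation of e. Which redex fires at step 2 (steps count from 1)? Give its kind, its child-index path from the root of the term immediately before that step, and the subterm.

Trace:
step 0: (((let x = 0 in x) + (((\y.(\z.6)) (if false then false else false)) ((if true then true else false) || ((\u.true) 2)))) < ((\v.(if (let w = 5 in false) then 4 else (if true then 1 else 7))) (\p.((\q.0) (p || p)))))
step 1: [let@0.0] ((0 + (((\y.(\z.6)) (if false then false else false)) ((if true then true else false) || ((\u.true) 2)))) < ((\v.(if (let w = 5 in false) then 4 else (if true then 1 else 7))) (\p.((\q.0) (p || p)))))
step 2: [if@0.1.0.1] ((0 + (((\y.(\z.6)) false) ((if true then true else false) || ((\u.true) 2)))) < ((\v.(if (let w = 5 in false) then 4 else (if true then 1 else 7))) (\p.((\q.0) (p || p)))))

Answer: if at 0.1.0.1 : (if false then false else false)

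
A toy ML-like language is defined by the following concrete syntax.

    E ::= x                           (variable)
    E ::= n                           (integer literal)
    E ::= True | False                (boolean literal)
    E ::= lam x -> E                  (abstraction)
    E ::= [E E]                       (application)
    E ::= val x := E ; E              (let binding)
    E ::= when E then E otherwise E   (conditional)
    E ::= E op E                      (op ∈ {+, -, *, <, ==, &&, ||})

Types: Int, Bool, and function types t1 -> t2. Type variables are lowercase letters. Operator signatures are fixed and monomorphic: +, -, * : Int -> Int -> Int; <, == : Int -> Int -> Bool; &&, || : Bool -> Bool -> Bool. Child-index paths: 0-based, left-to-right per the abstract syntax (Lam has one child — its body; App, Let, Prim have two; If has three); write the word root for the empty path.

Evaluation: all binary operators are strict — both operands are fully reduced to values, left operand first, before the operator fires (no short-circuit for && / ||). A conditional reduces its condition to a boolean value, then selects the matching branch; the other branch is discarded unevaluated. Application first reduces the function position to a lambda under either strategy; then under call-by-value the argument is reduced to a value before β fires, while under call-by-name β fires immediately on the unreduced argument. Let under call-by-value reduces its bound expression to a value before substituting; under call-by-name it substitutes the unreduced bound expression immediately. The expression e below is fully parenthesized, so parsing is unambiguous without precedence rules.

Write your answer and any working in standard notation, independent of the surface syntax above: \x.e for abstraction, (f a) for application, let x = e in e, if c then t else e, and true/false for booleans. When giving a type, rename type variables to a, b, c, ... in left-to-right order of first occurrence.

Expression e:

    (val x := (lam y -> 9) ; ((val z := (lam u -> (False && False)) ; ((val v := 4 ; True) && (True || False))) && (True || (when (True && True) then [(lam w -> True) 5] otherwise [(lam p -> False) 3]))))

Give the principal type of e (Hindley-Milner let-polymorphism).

Trace:
\y._ : a -> Int
let x : forall. a -> Int
  unify Bool ~ Bool
  unify Bool ~ Bool
\u._ : b -> Bool
let z : forall. b -> Bool
let v : Int
  unify Bool ~ Bool
  unify Bool ~ Bool
  unify Bool ~ Bool
  unify Bool ~ Bool
  unify Bool ~ Bool
  unify Bool ~ Bool
  unify Bool ~ Bool
  unify Bool ~ Bool
  unify Bool ~ Bool
\w._ : c -> Bool
  unify c -> Bool ~ Int -> d
  unify c ~ Int
  unify Bool ~ d
_ _ : Bool
\p._ : e -> Bool
  unify e -> Bool ~ Int -> f
  unify e ~ Int
  unify Bool ~ f
_ _ : Bool
  unify Bool ~ Bool
  unify Bool ~ Bool
  unify Bool ~ Bool

Answer: Bool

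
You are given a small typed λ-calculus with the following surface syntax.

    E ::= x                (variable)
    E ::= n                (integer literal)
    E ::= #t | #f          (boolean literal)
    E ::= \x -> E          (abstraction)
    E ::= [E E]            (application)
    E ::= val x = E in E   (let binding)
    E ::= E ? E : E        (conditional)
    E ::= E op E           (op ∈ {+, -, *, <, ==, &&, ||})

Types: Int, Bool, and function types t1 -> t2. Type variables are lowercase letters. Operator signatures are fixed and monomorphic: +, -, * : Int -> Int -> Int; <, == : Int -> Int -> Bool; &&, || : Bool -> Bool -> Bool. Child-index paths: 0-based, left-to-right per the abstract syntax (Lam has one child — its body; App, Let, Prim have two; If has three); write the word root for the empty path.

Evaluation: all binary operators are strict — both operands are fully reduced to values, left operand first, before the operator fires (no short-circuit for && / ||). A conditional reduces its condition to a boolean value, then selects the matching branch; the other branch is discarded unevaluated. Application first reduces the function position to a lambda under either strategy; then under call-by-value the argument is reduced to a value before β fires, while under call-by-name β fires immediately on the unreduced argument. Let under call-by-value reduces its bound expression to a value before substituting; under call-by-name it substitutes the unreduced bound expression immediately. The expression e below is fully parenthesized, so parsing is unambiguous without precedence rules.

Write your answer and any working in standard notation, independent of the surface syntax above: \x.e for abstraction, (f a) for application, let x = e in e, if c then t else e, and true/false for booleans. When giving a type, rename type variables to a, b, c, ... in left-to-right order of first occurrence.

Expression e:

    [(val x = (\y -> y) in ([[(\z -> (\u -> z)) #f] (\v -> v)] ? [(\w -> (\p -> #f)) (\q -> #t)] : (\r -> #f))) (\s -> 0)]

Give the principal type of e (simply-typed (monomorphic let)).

Answer: Bool

Working:
y : a
\y._ : a -> a
let x : a -> a
z : b
\u._ : c -> b
\z._ : b -> c -> b
  unify b -> c -> b ~ Bool -> d
  unify b ~ Bool
  unify c -> Bool ~ d
_ _ : c -> Bool
v : e
\v._ : e -> e
  unify c -> Bool ~ (e -> e) -> f
  unify c ~ e -> e
  unify Bool ~ f
_ _ : Bool
  unify Bool ~ Bool
\p._ : h -> Bool
\w._ : g -> h -> Bool
\q._ : i -> Bool
  unify g -> h -> Bool ~ (i -> Bool) -> j
  unify g ~ i -> Bool
  unify h -> Bool ~ j
_ _ : h -> Bool
\r._ : k -> Bool
  unify h -> Bool ~ k -> Bool
  unify h ~ k
  unify Bool ~ Bool
\s._ : l -> Int
  unify k -> Bool ~ (l -> Int) -> m
  unify k ~ l -> Int
  unify Bool ~ m
_ _ : Bool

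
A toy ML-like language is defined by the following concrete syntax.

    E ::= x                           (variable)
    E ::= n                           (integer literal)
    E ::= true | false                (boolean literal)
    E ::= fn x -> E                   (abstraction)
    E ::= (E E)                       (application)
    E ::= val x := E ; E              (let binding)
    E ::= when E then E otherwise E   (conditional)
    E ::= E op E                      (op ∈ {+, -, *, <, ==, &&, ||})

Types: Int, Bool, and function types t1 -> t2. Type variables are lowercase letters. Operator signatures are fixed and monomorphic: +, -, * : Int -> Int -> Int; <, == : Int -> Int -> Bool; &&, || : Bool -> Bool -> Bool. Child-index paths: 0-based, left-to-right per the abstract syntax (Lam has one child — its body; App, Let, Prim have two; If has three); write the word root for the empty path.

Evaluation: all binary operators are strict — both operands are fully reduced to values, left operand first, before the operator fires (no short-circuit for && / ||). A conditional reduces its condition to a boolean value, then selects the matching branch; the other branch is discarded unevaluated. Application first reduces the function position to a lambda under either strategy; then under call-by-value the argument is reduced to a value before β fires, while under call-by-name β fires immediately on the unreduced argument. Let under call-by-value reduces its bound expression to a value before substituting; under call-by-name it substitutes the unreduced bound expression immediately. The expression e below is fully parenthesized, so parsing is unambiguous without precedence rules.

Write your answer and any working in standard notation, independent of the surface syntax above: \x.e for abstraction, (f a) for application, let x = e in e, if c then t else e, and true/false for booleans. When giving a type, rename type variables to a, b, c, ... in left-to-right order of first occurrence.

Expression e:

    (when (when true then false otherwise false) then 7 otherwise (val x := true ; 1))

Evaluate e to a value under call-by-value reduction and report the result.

Answer: 1

Working:
step 0: (if (if true then false else false) then 7 else (let x = true in 1))
step 1: [if@0] (if false then 7 else (let x = true in 1))
step 2: [if@root] (let x = true in 1)
step 3: [let@root] 1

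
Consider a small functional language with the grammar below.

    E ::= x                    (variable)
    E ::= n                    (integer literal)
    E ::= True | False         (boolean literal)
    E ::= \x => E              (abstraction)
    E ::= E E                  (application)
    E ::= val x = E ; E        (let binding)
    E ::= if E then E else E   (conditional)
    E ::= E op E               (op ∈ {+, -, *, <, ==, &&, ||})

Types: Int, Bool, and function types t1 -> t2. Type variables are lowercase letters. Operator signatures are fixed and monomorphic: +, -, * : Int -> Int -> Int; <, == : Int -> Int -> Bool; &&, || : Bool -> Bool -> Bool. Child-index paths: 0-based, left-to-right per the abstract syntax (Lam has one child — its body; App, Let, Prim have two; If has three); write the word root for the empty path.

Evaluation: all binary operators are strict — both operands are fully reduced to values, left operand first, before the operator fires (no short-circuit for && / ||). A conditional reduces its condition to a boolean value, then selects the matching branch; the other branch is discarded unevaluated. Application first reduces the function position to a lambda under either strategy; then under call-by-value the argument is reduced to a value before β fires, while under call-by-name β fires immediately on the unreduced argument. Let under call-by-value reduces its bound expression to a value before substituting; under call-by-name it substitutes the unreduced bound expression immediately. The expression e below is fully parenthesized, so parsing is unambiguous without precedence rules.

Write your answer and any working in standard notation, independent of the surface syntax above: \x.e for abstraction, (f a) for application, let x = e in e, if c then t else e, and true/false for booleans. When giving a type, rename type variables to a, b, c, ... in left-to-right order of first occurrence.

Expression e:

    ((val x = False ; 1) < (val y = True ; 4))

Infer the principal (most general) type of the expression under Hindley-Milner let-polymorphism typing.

Working:
let x : Bool
  unify Int ~ Int
let y : Bool
  unify Int ~ Int

Answer: Bool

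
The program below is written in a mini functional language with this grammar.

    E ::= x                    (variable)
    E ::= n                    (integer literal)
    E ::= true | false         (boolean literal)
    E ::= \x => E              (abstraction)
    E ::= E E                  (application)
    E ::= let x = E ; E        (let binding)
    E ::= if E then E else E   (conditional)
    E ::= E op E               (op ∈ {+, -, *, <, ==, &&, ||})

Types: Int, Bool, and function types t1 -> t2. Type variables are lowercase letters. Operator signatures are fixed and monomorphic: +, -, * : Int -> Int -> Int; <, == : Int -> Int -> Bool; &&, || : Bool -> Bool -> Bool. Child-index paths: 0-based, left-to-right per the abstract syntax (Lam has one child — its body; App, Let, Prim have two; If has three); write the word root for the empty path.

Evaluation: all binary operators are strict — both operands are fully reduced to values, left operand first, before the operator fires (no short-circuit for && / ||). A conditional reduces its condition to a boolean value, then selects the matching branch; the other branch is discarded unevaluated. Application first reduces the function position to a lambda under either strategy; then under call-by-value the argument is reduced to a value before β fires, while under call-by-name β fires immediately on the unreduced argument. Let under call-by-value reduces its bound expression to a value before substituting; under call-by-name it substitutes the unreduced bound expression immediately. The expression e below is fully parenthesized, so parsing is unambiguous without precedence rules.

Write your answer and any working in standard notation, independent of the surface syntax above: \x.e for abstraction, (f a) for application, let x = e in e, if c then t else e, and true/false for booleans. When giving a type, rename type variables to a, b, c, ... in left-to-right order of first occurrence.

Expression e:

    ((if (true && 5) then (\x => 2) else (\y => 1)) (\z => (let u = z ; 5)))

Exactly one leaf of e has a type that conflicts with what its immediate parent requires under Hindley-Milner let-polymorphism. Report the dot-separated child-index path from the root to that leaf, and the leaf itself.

Working:
  unify Bool ~ Bool
  unify Int ~ Bool
  FAIL: mismatch Int ~ Bool

Answer: 0.0.1 : 5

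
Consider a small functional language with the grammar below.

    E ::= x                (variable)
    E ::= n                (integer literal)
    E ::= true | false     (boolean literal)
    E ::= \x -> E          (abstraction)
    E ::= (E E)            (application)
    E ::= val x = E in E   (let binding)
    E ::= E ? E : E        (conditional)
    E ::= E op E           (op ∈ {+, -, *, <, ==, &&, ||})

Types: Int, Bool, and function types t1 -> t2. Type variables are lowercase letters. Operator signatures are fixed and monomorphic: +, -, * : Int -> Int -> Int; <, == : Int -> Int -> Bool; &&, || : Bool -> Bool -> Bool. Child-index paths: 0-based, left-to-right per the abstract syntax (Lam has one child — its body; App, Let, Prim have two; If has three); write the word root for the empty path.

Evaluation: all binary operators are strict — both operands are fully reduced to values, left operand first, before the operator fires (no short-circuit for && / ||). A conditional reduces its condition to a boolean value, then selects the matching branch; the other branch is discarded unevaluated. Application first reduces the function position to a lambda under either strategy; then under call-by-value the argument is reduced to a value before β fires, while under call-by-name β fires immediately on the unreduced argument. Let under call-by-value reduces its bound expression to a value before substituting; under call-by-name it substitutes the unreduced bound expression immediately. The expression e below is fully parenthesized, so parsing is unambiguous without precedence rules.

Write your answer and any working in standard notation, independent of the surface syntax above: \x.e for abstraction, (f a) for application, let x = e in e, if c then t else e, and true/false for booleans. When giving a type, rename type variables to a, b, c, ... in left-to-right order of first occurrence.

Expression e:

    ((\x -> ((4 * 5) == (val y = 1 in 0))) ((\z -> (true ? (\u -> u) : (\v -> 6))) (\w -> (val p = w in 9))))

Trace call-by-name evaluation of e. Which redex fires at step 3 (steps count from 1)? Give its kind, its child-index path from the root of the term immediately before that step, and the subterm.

Derivation:
step 0: ((\x.((4 * 5) == (let y = 1 in 0))) ((\z.(if true then (\u.u) else (\v.6))) (\w.(let p = w in 9))))
step 1: [beta@root] ((4 * 5) == (let y = 1 in 0))
step 2: [delta@0] (20 == (let y = 1 in 0))
step 3: [let@1] (20 == 0)

Answer: let at 1 : (let y = 1 in 0)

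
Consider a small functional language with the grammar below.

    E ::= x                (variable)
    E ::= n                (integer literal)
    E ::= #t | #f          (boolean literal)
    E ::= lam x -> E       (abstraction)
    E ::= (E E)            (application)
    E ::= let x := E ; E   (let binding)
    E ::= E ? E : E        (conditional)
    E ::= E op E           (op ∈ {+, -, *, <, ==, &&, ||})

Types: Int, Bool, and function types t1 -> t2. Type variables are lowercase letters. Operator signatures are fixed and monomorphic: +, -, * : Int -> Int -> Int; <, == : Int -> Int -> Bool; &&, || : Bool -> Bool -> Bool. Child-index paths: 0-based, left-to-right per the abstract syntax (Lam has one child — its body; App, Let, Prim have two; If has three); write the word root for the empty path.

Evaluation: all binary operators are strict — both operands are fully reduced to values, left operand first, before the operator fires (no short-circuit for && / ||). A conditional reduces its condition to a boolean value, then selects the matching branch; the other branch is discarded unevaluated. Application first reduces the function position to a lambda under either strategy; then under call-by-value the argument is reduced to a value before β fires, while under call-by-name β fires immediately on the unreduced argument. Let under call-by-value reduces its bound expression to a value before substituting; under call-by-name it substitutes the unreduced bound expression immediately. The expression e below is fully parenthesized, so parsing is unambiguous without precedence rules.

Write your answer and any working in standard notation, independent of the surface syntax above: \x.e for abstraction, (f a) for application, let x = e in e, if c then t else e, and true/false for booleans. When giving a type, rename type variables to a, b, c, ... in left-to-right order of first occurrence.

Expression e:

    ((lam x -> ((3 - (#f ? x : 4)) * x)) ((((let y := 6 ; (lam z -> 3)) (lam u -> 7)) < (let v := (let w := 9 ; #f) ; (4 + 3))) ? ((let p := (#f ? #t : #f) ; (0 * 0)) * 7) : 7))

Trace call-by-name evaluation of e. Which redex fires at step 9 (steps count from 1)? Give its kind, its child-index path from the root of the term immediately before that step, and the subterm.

Trace:
step 0: ((\x.((3 - (if false then x else 4)) * x)) (if (((let y = 6 in (\z.3)) (\u.7)) < (let v = (let w = 9 in false) in (4 + 3))) then ((let p = (if false then true else false) in (0 * 0)) * 7) else 7))
step 1: [beta@root] ((3 - (if false then (if (((let y = 6 in (\z.3)) (\u.7)) < (let v = (let w = 9 in false) in (4 + 3))) then ((let p = (if false then true else false) in (0 * 0)) * 7) else 7) else 4)) * (if (((let y = 6 in (\z.3)) (\u.7)) < (let v = (let w = 9 in false) in (4 + 3))) then ((let p = (if false then true else false) in (0 * 0)) * 7) else 7))
step 2: [if@0.1] ((3 - 4) * (if (((let y = 6 in (\z.3)) (\u.7)) < (let v = (let w = 9 in false) in (4 + 3))) then ((let p = (if false then true else false) in (0 * 0)) * 7) else 7))
step 3: [delta@0] (-1 * (if (((let y = 6 in (\z.3)) (\u.7)) < (let v = (let w = 9 in false) in (4 + 3))) then ((let p = (if false then true else false) in (0 * 0)) * 7) else 7))
step 4: [let@1.0.0.0] (-1 * (if (((\z.3) (\u.7)) < (let v = (let w = 9 in false) in (4 + 3))) then ((let p = (if false then true else false) in (0 * 0)) * 7) else 7))
step 5: [beta@1.0.0] (-1 * (if (3 < (let v = (let w = 9 in false) in (4 + 3))) then ((let p = (if false then true else false) in (0 * 0)) * 7) else 7))
step 6: [let@1.0.1] (-1 * (if (3 < (4 + 3)) then ((let p = (if false then true else false) in (0 * 0)) * 7) else 7))
step 7: [delta@1.0.1] (-1 * (if (3 < 7) then ((let p = (if false then true else false) in (0 * 0)) * 7) else 7))
step 8: [delta@1.0] (-1 * (if true then ((let p = (if false then true else false) in (0 * 0)) * 7) else 7))
step 9: [if@1] (-1 * ((let p = (if false then true else false) in (0 * 0)) * 7))

Answer: if at 1 : (if true then ((let p = (if false then true else false) in (0 * 0)) * 7) else 7)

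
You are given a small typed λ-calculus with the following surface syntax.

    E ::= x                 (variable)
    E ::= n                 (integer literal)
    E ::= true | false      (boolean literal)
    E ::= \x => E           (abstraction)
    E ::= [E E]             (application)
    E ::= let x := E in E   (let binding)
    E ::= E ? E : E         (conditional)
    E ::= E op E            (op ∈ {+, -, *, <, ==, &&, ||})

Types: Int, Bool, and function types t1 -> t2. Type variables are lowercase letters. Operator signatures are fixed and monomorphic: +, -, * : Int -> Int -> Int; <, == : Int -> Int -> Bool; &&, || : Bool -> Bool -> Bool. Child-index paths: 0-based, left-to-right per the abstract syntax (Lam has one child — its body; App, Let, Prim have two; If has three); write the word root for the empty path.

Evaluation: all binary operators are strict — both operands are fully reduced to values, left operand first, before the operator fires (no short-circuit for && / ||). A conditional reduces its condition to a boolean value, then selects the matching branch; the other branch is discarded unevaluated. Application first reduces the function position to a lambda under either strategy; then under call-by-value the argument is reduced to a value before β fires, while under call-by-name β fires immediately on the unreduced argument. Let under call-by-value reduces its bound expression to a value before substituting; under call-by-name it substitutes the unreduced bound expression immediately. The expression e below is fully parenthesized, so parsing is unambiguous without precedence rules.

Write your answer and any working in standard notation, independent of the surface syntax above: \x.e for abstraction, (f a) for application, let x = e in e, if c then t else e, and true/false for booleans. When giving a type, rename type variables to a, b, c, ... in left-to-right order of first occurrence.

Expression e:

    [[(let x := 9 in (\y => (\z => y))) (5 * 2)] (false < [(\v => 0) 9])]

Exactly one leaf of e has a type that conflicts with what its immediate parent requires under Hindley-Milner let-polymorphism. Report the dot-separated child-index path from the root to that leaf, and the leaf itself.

Answer: 1.0 : false

Derivation:
let x : Int
y : a
\z._ : b -> a
\y._ : a -> b -> a
  unify Int ~ Int
  unify Int ~ Int
  unify a -> b -> a ~ Int -> c
  unify a ~ Int
  unify b -> Int ~ c
_ _ : b -> Int
  unify Bool ~ Int
  FAIL: mismatch Bool ~ Int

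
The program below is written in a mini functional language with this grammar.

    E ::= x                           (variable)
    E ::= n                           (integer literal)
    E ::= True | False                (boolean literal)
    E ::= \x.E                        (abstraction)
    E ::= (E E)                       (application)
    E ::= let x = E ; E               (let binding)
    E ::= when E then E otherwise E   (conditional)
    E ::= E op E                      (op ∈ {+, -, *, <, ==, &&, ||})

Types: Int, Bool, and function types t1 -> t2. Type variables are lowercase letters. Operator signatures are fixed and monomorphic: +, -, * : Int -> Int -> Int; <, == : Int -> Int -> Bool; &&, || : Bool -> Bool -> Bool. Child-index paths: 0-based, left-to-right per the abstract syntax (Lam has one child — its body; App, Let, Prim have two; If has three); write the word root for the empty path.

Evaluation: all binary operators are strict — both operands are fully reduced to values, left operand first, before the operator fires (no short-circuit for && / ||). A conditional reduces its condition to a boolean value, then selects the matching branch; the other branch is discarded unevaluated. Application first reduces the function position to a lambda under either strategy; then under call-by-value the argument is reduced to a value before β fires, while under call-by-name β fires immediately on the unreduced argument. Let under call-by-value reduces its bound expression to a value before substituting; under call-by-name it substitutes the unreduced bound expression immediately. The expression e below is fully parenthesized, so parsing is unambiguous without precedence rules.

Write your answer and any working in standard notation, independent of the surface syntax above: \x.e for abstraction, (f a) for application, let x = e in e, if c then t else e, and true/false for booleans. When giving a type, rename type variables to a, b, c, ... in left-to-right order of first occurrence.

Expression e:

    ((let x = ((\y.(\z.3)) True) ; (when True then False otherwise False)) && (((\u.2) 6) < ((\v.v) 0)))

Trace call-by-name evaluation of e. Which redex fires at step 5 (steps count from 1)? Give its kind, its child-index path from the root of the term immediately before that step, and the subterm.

Working:
step 0: ((let x = ((\y.(\z.3)) true) in (if true then false else false)) && (((\u.2) 6) < ((\v.v) 0)))
step 1: [let@0] ((if true then false else false) && (((\u.2) 6) < ((\v.v) 0)))
step 2: [if@0] (false && (((\u.2) 6) < ((\v.v) 0)))
step 3: [beta@1.0] (false && (2 < ((\v.v) 0)))
step 4: [beta@1.1] (false && (2 < 0))
step 5: [delta@1] (false && false)

Answer: delta at 1 : (2 < 0)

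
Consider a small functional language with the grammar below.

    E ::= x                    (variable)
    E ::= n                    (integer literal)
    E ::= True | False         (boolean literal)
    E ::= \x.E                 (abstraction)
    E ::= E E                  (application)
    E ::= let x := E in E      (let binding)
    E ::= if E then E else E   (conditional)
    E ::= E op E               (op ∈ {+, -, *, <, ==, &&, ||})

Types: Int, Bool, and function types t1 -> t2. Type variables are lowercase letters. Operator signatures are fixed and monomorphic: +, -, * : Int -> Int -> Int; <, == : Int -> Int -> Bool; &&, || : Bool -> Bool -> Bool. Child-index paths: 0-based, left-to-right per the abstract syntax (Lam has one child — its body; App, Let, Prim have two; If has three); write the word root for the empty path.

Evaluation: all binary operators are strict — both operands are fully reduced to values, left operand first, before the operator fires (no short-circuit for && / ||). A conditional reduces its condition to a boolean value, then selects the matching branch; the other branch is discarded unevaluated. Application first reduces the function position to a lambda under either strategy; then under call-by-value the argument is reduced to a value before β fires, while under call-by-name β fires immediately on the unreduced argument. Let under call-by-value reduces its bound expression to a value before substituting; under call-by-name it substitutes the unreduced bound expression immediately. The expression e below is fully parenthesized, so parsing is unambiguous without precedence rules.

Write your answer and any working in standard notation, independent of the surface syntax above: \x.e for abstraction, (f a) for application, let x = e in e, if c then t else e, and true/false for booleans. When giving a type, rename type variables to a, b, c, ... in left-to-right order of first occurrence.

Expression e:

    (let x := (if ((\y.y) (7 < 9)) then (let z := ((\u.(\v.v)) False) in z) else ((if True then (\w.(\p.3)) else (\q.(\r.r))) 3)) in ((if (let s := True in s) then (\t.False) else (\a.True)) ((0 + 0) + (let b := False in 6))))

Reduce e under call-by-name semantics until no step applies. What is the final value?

Working:
step 0: (let x = (if ((\y.y) (7 < 9)) then (let z = ((\u.(\v.v)) false) in z) else ((if true then (\w.(\p.3)) else (\q.(\r.r))) 3)) in ((if (let s = true in s) then (\t.false) else (\a.true)) ((0 + 0) + (let b = false in 6))))
step 1: [let@root] ((if (let s = true in s) then (\t.false) else (\a.true)) ((0 + 0) + (let b = false in 6)))
step 2: [let@0.0] ((if true then (\t.false) else (\a.true)) ((0 + 0) + (let b = false in 6)))
step 3: [if@0] ((\t.false) ((0 + 0) + (let b = false in 6)))
step 4: [beta@root] false

Answer: false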